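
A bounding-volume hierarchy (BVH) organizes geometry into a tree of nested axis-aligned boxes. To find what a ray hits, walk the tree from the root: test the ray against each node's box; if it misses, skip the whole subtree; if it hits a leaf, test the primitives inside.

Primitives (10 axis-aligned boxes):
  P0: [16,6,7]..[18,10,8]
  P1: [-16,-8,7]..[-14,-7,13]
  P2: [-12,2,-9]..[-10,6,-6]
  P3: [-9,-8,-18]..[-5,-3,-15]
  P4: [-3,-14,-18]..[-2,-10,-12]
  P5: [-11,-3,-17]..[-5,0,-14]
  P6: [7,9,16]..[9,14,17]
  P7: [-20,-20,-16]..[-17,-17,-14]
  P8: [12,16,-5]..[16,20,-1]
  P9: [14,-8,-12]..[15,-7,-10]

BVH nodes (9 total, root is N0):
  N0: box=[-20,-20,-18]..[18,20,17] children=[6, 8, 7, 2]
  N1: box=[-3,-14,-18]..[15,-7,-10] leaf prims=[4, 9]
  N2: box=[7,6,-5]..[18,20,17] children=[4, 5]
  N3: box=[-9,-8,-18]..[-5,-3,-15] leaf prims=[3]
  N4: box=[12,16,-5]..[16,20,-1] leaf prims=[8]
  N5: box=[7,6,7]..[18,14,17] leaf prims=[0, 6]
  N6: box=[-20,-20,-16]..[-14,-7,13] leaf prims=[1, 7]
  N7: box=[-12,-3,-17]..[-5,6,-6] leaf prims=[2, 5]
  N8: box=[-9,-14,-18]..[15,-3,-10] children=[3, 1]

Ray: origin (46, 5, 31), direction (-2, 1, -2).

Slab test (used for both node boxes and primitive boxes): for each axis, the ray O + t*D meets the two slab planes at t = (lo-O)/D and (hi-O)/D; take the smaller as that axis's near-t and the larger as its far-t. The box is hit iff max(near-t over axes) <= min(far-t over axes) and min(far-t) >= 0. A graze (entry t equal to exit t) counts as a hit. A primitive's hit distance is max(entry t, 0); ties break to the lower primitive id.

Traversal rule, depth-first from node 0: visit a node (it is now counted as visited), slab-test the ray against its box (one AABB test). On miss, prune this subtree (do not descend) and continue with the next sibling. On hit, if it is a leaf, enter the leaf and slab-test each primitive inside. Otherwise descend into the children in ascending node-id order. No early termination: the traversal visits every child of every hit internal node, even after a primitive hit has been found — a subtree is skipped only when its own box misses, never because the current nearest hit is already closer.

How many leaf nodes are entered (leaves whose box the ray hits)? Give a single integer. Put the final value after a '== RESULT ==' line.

Trace the traversal:
N0 x:[14,33] y:[-25,15] z:[7,49/2] -> hit [14,15], descend [2, 6, 7, 8]
  N2 x:[14,39/2] y:[1,15] z:[7,18] -> hit [14,15], descend [4, 5]
    N4 x:[15,17] y:[11,15] z:[16,18] -> miss, prune
    N5 x:[14,39/2] y:[1,9] z:[7,12] -> miss, prune
  N6 x:[30,33] y:[-25,-12] z:[9,47/2] -> miss, prune
  N7 x:[51/2,29] y:[-8,1] z:[37/2,24] -> miss, prune
  N8 x:[31/2,55/2] y:[-19,-8] z:[41/2,49/2] -> miss, prune

Visited [0, 2, 4, 5, 6, 7, 8]. Tests: 7 box, 0 leaf. Nearest: miss.

== RESULT ==
0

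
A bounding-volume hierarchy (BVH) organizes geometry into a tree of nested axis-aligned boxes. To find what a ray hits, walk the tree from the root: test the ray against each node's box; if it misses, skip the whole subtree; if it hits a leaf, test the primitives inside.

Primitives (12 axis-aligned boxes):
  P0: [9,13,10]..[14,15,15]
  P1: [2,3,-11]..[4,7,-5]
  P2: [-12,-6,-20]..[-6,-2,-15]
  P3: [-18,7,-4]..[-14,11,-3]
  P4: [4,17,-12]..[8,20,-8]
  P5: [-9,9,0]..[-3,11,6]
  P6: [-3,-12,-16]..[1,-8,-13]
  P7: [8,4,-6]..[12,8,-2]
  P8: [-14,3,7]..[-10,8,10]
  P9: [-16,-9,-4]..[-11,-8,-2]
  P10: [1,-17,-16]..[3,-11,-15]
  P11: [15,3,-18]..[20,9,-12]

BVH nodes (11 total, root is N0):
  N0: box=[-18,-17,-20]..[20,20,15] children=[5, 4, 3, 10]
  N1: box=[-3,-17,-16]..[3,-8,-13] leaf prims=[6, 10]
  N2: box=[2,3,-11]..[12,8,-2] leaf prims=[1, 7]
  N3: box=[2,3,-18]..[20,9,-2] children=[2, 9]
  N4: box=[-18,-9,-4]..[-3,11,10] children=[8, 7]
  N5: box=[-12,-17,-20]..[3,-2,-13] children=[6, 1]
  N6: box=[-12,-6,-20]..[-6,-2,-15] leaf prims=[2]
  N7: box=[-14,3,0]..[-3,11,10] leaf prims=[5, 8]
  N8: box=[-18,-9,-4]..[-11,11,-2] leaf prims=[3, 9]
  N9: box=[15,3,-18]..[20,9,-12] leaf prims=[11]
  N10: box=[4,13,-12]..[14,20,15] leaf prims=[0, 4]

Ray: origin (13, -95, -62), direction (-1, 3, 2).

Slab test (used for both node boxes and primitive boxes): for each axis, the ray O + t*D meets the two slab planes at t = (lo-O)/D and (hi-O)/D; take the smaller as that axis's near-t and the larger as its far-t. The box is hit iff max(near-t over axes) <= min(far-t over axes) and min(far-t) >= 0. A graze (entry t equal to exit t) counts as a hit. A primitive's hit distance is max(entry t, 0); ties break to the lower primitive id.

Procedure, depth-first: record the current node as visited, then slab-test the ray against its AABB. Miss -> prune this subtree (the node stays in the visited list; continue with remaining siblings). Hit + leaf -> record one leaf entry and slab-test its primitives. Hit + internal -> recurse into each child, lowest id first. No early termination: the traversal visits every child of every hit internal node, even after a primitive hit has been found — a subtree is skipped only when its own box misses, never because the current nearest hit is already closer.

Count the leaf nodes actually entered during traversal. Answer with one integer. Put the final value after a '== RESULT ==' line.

Trace the traversal:
N0 x:[-7,31] y:[26,115/3] z:[21,77/2] -> hit [26,31], descend [3, 4, 5, 10]
  N3 x:[-7,11] y:[98/3,104/3] z:[22,30] -> miss, prune
  N4 x:[16,31] y:[86/3,106/3] z:[29,36] -> hit [29,31], descend [7, 8]
    N7 x:[16,27] y:[98/3,106/3] z:[31,36] -> miss, prune
    N8 x:[24,31] y:[86/3,106/3] z:[29,30] -> hit [29,30] leaf, test {P3(miss), P9@t=29}
  N5 x:[10,25] y:[26,31] z:[21,49/2] -> miss, prune
  N10 x:[-1,9] y:[36,115/3] z:[25,77/2] -> miss, prune

Summary -> nodes [0, 3, 4, 7, 8, 5, 10]; box-tests=7; leaf-entries=1; first=P9

== RESULT ==
1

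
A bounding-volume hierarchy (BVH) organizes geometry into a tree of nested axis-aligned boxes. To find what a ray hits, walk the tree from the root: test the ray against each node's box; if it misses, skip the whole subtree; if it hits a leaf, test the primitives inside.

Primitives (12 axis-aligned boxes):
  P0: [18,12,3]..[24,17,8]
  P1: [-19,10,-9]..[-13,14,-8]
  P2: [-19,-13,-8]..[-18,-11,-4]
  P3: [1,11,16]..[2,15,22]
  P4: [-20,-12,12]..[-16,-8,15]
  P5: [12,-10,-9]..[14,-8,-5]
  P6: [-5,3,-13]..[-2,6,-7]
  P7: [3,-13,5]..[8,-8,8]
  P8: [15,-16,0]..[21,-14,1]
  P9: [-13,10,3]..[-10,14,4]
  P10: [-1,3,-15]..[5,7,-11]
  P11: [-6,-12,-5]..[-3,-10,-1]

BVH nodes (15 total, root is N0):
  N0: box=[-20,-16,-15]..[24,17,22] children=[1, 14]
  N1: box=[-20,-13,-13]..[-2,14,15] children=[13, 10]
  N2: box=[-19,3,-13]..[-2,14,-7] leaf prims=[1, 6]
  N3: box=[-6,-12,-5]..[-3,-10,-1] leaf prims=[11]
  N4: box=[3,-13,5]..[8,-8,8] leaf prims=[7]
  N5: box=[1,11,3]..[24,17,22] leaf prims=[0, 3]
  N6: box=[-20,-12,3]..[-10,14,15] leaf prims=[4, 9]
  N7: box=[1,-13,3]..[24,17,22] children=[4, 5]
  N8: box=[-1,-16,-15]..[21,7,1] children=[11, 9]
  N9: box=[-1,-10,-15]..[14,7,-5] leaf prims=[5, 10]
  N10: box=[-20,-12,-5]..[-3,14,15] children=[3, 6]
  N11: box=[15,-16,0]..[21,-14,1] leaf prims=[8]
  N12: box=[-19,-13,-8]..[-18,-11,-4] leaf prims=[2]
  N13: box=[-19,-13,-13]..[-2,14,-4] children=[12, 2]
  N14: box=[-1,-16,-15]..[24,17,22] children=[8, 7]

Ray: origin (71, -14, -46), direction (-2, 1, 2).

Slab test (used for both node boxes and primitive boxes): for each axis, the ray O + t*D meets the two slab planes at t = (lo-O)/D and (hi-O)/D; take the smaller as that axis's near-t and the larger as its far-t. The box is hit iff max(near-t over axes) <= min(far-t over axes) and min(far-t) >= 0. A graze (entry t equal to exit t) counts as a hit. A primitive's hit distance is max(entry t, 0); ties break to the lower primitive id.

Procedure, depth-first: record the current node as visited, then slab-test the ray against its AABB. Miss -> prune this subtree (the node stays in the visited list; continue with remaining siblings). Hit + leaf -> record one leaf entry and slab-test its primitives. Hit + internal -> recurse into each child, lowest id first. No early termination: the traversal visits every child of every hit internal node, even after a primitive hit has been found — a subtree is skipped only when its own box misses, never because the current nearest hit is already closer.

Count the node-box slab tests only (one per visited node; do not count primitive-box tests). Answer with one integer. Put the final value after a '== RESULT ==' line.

Traverse from the root:
N0 x:[47/2,91/2] y:[-2,31] z:[31/2,34] -> hit [47/2,31], descend [1, 14]
  N1 x:[73/2,91/2] y:[1,28] z:[33/2,61/2] -> miss, prune
  N14 x:[47/2,36] y:[-2,31] z:[31/2,34] -> hit [47/2,31], descend [7, 8]
    N7 x:[47/2,35] y:[1,31] z:[49/2,34] -> hit [49/2,31], descend [4, 5]
      N4 x:[63/2,34] y:[1,6] z:[51/2,27] -> miss, prune
      N5 x:[47/2,35] y:[25,31] z:[49/2,34] -> hit [25,31] leaf, test {P0@t=26, P3(miss)}
    N8 x:[25,36] y:[-2,21] z:[31/2,47/2] -> miss, prune

7 AABB tests over nodes [0, 1, 14, 7, 4, 5, 8]; 1 leaf entered; closest P0.

== RESULT ==
7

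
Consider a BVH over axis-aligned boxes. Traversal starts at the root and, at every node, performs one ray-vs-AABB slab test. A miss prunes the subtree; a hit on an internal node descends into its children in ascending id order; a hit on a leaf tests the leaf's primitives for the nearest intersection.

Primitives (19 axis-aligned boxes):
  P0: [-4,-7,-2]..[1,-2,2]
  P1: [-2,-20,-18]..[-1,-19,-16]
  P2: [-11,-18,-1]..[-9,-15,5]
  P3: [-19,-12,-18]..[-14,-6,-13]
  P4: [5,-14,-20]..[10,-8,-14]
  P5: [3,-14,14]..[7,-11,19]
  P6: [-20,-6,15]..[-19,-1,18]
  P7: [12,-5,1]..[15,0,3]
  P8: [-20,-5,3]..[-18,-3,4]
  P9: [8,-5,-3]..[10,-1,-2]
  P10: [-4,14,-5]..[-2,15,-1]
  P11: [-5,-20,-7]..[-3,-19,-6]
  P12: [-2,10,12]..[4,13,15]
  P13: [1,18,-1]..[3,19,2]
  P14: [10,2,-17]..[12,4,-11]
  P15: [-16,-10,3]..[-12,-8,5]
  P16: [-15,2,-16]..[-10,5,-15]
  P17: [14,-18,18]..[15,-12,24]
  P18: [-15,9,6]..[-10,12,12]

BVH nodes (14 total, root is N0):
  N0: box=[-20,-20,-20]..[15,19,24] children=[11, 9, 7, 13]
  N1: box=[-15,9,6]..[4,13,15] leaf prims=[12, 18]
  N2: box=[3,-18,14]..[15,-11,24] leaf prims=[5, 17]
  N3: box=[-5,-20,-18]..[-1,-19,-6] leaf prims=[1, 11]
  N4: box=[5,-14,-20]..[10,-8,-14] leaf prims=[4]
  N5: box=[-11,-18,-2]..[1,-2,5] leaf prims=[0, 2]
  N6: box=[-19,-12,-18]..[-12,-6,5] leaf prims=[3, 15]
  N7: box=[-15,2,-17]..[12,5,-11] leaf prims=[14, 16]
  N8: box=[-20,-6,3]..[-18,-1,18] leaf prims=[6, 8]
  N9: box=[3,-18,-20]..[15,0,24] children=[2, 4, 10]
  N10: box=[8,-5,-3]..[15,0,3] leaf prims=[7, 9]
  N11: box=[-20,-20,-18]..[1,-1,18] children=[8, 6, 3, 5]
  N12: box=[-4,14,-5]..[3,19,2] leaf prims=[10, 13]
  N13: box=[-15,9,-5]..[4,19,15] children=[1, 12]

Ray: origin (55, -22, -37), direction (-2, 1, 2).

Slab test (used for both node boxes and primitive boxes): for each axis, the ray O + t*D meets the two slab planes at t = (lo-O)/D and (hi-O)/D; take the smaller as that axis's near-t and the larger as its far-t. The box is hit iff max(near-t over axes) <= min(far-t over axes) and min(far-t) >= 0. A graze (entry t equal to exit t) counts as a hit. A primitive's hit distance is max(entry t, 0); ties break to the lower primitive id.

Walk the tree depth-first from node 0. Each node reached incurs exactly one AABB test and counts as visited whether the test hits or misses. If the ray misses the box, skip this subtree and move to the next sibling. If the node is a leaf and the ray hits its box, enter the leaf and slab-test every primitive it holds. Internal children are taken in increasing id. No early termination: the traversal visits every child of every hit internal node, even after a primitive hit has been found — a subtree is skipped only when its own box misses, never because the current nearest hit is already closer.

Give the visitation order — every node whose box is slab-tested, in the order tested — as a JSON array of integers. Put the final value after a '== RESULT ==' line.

Traverse from the root:
N0 x:[20,75/2] y:[2,41] z:[17/2,61/2] -> hit [20,61/2], descend [7, 9, 11, 13]
  N7 x:[43/2,35] y:[24,27] z:[10,13] -> miss, prune
  N9 x:[20,26] y:[4,22] z:[17/2,61/2] -> hit [20,22], descend [2, 4, 10]
    N2 x:[20,26] y:[4,11] z:[51/2,61/2] -> miss, prune
    N4 x:[45/2,25] y:[8,14] z:[17/2,23/2] -> miss, prune
    N10 x:[20,47/2] y:[17,22] z:[17,20] -> hit [20,20] leaf, test {P7@t=20, P9(miss)}
  N11 x:[27,75/2] y:[2,21] z:[19/2,55/2] -> miss, prune
  N13 x:[51/2,35] y:[31,41] z:[16,26] -> miss, prune

8 AABB tests over nodes [0, 7, 9, 2, 4, 10, 11, 13]; 1 leaf entered; closest P7.

== RESULT ==
[0, 7, 9, 2, 4, 10, 11, 13]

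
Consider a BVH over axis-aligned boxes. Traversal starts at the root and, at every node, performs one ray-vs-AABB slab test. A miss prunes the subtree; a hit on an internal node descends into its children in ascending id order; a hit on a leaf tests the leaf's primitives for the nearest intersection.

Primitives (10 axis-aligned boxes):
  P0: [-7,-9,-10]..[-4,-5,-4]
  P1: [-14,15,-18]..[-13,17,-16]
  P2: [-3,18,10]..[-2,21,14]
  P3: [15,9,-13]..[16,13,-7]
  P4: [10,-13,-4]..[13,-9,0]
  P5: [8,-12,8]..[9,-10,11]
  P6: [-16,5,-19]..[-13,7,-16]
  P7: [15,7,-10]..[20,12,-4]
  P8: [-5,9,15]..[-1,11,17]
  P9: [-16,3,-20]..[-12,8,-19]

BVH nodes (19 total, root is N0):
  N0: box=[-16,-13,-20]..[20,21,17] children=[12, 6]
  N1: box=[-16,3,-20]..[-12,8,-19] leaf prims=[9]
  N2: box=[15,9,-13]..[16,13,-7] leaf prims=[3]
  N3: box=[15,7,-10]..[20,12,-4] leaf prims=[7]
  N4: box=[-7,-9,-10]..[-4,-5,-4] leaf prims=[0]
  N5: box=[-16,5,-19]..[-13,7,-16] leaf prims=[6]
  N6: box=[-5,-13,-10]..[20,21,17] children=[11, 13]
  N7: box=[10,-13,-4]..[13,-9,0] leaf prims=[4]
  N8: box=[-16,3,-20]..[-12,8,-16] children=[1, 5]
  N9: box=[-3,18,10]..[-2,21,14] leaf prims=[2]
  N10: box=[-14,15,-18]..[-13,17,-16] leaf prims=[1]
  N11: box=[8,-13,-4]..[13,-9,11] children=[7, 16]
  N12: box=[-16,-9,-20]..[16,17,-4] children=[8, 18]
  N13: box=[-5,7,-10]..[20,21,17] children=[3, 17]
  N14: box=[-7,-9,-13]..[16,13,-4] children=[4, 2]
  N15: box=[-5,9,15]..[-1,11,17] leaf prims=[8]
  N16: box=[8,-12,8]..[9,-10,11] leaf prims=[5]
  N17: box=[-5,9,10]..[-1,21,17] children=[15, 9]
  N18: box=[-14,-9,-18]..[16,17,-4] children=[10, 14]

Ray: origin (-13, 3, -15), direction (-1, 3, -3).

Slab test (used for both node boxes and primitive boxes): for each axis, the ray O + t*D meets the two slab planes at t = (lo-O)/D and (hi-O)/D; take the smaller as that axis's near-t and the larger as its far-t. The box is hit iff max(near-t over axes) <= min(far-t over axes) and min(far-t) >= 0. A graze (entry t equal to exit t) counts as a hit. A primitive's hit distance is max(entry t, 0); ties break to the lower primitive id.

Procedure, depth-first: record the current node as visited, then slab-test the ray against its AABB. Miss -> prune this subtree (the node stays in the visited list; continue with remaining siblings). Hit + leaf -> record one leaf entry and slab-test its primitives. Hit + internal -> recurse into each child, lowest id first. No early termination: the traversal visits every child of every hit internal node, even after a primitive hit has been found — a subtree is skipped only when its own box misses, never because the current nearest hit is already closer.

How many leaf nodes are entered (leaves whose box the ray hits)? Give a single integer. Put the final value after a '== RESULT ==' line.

Walk:
N0 x:[-33,3] y:[-16/3,6] z:[-32/3,5/3] -> hit [-16/3,5/3], descend [6, 12]
  N6 x:[-33,-8] y:[-16/3,6] z:[-32/3,-5/3] -> miss, prune
  N12 x:[-29,3] y:[-4,14/3] z:[-11/3,5/3] -> hit [-11/3,5/3], descend [8, 18]
    N8 x:[-1,3] y:[0,5/3] z:[1/3,5/3] -> hit [1/3,5/3], descend [1, 5]
      N1 x:[-1,3] y:[0,5/3] z:[4/3,5/3] -> hit [4/3,5/3] leaf, test {P9@t=4/3}
      N5 x:[0,3] y:[2/3,4/3] z:[1/3,4/3] -> hit [2/3,4/3] leaf, test {P6@t=2/3}
    N18 x:[-29,1] y:[-4,14/3] z:[-11/3,1] -> hit [-11/3,1], descend [10, 14]
      N10 x:[0,1] y:[4,14/3] z:[1/3,1] -> miss, prune
      N14 x:[-29,-6] y:[-4,10/3] z:[-11/3,-2/3] -> miss, prune

order=[0, 6, 12, 8, 1, 5, 18, 10, 14]  |boxes|=9  |leaves|=2  hit=P6

== RESULT ==
2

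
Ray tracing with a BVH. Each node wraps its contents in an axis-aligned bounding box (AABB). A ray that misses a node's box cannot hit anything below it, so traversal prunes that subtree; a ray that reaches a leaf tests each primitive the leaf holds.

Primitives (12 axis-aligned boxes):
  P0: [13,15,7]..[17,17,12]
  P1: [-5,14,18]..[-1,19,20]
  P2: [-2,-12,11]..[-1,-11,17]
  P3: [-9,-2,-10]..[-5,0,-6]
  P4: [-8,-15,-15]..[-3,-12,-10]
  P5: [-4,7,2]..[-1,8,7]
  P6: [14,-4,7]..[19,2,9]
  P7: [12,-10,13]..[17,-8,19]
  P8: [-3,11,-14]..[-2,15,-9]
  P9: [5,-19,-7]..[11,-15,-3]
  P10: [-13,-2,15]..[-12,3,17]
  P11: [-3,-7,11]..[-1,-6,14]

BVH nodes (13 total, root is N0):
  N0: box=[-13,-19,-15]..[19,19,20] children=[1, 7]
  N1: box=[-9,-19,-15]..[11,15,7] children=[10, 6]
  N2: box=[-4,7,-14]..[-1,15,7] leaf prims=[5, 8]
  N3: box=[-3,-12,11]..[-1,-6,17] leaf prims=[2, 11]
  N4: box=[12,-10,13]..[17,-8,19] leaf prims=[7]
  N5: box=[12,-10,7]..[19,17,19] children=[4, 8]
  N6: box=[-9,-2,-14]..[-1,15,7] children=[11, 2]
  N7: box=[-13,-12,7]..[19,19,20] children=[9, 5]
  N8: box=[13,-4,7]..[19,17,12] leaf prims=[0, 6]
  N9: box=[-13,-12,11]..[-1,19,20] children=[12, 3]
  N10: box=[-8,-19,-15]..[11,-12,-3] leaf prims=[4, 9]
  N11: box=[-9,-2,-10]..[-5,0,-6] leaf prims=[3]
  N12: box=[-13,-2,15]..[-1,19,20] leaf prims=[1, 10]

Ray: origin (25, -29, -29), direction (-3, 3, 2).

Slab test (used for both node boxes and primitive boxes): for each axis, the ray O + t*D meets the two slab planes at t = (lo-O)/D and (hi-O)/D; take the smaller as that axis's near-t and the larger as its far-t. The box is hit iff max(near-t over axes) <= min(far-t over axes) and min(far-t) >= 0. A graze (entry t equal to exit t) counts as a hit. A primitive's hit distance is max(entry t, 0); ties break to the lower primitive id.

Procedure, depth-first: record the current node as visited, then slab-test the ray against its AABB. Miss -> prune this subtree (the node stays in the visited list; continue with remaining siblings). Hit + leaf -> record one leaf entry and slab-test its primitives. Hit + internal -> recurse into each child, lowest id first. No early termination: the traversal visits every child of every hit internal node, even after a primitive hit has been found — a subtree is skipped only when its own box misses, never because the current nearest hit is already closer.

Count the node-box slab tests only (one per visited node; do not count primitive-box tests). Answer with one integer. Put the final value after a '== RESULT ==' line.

Traverse from the root:
N0 x:[2,38/3] y:[10/3,16] z:[7,49/2] -> hit [7,38/3], descend [1, 7]
  N1 x:[14/3,34/3] y:[10/3,44/3] z:[7,18] -> hit [7,34/3], descend [6, 10]
    N6 x:[26/3,34/3] y:[9,44/3] z:[15/2,18] -> hit [9,34/3], descend [2, 11]
      N2 x:[26/3,29/3] y:[12,44/3] z:[15/2,18] -> miss, prune
      N11 x:[10,34/3] y:[9,29/3] z:[19/2,23/2] -> miss, prune
    N10 x:[14/3,11] y:[10/3,17/3] z:[7,13] -> miss, prune
  N7 x:[2,38/3] y:[17/3,16] z:[18,49/2] -> miss, prune

7 AABB tests over nodes [0, 1, 6, 2, 11, 10, 7]; 0 leaves entered; closest miss.

== RESULT ==
7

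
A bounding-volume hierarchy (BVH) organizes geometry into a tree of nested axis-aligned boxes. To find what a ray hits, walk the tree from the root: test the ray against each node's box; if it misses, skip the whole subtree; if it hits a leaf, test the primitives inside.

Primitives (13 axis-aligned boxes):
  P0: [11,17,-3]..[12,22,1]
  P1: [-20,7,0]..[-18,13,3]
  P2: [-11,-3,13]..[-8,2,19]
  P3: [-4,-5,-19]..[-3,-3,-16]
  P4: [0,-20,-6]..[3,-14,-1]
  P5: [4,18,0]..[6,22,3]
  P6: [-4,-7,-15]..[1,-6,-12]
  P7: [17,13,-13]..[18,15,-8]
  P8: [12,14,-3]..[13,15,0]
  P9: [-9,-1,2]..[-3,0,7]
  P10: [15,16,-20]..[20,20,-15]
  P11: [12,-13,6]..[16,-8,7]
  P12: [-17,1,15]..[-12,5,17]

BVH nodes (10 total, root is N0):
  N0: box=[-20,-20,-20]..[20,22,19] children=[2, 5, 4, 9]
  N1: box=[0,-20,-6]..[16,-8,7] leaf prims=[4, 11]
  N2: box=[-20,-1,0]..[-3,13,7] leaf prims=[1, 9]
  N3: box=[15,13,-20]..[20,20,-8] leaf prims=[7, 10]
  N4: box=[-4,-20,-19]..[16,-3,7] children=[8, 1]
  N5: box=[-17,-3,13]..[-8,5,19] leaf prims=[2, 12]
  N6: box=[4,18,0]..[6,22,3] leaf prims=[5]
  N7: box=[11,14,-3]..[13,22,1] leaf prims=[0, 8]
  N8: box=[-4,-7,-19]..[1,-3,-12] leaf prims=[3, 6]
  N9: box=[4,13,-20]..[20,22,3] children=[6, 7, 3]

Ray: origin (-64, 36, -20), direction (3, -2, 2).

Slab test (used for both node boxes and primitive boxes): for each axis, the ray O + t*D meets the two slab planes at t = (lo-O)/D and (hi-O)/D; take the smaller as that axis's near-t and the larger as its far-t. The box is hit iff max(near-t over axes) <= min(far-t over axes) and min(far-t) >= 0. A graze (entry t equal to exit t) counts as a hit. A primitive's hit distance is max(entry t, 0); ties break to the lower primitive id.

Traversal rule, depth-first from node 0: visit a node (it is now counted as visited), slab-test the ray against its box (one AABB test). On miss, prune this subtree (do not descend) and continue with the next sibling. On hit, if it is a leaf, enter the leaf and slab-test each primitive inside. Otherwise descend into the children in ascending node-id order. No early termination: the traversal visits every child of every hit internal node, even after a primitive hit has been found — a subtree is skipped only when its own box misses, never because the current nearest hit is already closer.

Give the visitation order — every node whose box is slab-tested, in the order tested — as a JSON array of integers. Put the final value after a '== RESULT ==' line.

Walk:
N0 x:[44/3,28] y:[7,28] z:[0,39/2] -> hit [44/3,39/2], descend [2, 4, 5, 9]
  N2 x:[44/3,61/3] y:[23/2,37/2] z:[10,27/2] -> miss, prune
  N4 x:[20,80/3] y:[39/2,28] z:[1/2,27/2] -> miss, prune
  N5 x:[47/3,56/3] y:[31/2,39/2] z:[33/2,39/2] -> hit [33/2,56/3] leaf, test {P2@t=53/3, P12(miss)}
  N9 x:[68/3,28] y:[7,23/2] z:[0,23/2] -> miss, prune

Visited [0, 2, 4, 5, 9]. Tests: 5 box, 1 leaf. Nearest: P2.

== RESULT ==
[0, 2, 4, 5, 9]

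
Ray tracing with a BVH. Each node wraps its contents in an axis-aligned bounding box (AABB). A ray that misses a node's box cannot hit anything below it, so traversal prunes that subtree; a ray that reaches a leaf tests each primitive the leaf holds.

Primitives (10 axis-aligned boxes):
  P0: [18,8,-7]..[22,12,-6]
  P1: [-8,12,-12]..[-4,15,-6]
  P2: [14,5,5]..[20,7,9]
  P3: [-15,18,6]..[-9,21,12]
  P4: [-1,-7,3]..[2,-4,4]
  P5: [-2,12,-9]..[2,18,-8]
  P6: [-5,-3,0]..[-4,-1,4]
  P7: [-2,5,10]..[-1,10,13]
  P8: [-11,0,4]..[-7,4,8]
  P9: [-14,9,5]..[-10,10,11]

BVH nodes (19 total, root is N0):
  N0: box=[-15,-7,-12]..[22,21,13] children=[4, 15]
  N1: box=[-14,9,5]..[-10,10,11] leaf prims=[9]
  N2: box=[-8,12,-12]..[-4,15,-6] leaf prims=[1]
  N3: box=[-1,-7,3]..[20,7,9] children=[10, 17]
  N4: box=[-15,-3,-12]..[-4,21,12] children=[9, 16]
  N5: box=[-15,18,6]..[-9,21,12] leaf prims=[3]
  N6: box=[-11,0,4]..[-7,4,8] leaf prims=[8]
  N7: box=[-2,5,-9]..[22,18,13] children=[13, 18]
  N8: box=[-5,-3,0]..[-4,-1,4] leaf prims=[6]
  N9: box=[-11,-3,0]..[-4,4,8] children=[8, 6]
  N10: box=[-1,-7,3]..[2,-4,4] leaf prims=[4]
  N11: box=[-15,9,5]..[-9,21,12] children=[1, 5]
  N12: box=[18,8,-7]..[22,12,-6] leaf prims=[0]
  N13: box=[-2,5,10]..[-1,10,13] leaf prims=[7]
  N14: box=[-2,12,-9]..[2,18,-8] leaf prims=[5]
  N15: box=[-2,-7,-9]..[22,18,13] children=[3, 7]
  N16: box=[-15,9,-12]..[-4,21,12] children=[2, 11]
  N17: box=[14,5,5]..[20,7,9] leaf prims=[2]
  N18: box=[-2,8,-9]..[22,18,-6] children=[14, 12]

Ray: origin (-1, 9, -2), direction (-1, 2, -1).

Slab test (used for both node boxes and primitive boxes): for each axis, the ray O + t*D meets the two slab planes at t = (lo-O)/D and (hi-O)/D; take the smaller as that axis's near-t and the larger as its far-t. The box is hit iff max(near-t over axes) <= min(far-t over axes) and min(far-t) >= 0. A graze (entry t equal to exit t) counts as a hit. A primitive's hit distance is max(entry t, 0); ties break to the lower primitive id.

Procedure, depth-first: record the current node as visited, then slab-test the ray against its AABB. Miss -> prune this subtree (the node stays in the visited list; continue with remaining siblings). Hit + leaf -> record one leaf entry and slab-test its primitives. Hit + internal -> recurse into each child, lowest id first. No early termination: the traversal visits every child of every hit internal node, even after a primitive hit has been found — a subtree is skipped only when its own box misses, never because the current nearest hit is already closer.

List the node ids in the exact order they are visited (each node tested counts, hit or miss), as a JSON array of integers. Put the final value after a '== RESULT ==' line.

Walk:
N0 x:[-23,14] y:[-8,6] z:[-15,10] -> hit [-8,6], descend [4, 15]
  N4 x:[3,14] y:[-6,6] z:[-14,10] -> hit [3,6], descend [9, 16]
    N9 x:[3,10] y:[-6,-5/2] z:[-10,-2] -> miss, prune
    N16 x:[3,14] y:[0,6] z:[-14,10] -> hit [3,6], descend [2, 11]
      N2 x:[3,7] y:[3/2,3] z:[4,10] -> miss, prune
      N11 x:[8,14] y:[0,6] z:[-14,-7] -> miss, prune
  N15 x:[-23,1] y:[-8,9/2] z:[-15,7] -> hit [-8,1], descend [3, 7]
    N3 x:[-21,0] y:[-8,-1] z:[-11,-5] -> miss, prune
    N7 x:[-23,1] y:[-2,9/2] z:[-15,7] -> hit [-2,1], descend [13, 18]
      N13 x:[0,1] y:[-2,1/2] z:[-15,-12] -> miss, prune
      N18 x:[-23,1] y:[-1/2,9/2] z:[4,7] -> miss, prune

Summary -> nodes [0, 4, 9, 16, 2, 11, 15, 3, 7, 13, 18]; box-tests=11; leaf-entries=0; first=miss

== RESULT ==
[0, 4, 9, 16, 2, 11, 15, 3, 7, 13, 18]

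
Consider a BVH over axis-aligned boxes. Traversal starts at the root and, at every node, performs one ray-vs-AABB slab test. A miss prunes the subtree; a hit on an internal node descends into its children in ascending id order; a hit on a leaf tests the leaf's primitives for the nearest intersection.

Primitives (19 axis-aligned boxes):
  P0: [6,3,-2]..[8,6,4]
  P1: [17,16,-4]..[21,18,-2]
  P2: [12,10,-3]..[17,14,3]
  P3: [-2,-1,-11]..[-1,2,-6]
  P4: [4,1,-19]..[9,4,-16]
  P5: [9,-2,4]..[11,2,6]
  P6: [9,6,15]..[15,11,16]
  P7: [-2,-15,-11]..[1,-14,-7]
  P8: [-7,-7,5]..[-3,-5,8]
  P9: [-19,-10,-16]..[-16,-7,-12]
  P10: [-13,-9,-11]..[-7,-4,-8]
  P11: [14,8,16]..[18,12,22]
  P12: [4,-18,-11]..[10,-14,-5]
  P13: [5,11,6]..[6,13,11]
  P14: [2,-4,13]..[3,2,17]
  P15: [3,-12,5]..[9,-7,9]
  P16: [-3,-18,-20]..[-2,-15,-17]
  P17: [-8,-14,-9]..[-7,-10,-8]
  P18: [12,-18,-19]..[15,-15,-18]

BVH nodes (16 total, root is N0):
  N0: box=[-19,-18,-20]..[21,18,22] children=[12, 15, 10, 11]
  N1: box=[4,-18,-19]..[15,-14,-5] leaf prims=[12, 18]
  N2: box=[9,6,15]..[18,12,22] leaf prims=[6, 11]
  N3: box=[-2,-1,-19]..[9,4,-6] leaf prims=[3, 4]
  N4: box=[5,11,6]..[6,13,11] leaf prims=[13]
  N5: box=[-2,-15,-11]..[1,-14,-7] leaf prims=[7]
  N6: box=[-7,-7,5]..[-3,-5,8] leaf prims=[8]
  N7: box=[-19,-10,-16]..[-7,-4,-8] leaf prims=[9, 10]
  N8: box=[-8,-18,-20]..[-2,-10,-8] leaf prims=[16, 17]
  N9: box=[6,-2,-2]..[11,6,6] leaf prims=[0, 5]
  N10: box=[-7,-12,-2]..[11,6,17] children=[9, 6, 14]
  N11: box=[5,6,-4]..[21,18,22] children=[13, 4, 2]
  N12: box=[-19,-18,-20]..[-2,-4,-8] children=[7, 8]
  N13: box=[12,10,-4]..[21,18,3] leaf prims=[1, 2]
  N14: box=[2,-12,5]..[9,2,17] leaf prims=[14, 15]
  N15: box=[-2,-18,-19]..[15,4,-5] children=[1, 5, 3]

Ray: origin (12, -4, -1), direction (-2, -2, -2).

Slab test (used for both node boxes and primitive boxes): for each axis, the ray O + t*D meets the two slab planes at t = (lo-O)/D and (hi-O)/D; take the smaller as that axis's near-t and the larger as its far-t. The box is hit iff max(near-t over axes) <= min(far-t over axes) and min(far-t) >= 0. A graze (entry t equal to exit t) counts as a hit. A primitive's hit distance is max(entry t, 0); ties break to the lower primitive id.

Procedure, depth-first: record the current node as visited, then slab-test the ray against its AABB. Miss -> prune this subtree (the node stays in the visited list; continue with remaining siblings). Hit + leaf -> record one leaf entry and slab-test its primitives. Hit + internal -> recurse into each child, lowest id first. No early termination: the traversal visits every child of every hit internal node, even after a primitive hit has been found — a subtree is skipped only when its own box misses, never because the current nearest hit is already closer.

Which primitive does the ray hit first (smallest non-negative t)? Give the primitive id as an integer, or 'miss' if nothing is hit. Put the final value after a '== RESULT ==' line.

Walk:
N0 x:[-9/2,31/2] y:[-11,7] z:[-23/2,19/2] -> hit [-9/2,7], descend [10, 11, 12, 15]
  N10 x:[1/2,19/2] y:[-5,4] z:[-9,1/2] -> hit [1/2,1/2], descend [6, 9, 14]
    N6 x:[15/2,19/2] y:[1/2,3/2] z:[-9/2,-3] -> miss, prune
    N9 x:[1/2,3] y:[-5,-1] z:[-7/2,1/2] -> miss, prune
    N14 x:[3/2,5] y:[-3,4] z:[-9,-3] -> miss, prune
  N11 x:[-9/2,7/2] y:[-11,-5] z:[-23/2,3/2] -> miss, prune
  N12 x:[7,31/2] y:[0,7] z:[7/2,19/2] -> hit [7,7], descend [7, 8]
    N7 x:[19/2,31/2] y:[0,3] z:[7/2,15/2] -> miss, prune
    N8 x:[7,10] y:[3,7] z:[7/2,19/2] -> hit [7,7] leaf, test {P16(miss), P17(miss)}
  N15 x:[-3/2,7] y:[-4,7] z:[2,9] -> hit [2,7], descend [1, 3, 5]
    N1 x:[-3/2,4] y:[5,7] z:[2,9] -> miss, prune
    N3 x:[3/2,7] y:[-4,-3/2] z:[5/2,9] -> miss, prune
    N5 x:[11/2,7] y:[5,11/2] z:[3,5] -> miss, prune

Visited [0, 10, 6, 9, 14, 11, 12, 7, 8, 15, 1, 3, 5]. Tests: 13 box, 1 leaf. Nearest: miss.

== RESULT ==
miss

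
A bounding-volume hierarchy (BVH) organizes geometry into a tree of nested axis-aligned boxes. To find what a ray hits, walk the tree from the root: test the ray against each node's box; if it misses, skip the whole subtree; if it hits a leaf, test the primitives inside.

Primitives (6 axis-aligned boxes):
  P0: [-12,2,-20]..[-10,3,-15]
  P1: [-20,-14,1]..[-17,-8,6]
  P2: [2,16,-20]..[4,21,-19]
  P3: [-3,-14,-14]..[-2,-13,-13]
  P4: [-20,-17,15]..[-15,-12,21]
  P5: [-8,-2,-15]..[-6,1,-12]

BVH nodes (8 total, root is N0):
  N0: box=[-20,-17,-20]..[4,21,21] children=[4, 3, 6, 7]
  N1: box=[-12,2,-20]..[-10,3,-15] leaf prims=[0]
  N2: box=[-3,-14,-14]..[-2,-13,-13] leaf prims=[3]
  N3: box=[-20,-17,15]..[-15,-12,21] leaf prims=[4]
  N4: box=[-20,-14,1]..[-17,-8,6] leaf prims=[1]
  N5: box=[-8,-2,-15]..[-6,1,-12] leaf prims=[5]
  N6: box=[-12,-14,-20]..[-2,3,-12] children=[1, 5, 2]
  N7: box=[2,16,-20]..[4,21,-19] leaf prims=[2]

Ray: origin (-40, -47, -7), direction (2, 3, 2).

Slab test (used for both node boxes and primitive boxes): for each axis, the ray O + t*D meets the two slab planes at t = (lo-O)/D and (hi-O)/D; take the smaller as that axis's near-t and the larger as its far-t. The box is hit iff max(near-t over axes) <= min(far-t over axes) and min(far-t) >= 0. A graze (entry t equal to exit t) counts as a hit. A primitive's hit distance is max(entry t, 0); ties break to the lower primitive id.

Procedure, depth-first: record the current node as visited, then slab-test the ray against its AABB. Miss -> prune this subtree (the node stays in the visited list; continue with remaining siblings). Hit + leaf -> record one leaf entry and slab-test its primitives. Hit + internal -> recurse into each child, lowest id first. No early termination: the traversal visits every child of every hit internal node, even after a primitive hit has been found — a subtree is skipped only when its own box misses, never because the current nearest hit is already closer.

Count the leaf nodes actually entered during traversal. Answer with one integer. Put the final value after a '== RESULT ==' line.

Walk:
N0 x:[10,22] y:[10,68/3] z:[-13/2,14] -> hit [10,14], descend [3, 4, 6, 7]
  N3 x:[10,25/2] y:[10,35/3] z:[11,14] -> hit [11,35/3] leaf, test {P4@t=11}
  N4 x:[10,23/2] y:[11,13] z:[4,13/2] -> miss, prune
  N6 x:[14,19] y:[11,50/3] z:[-13/2,-5/2] -> miss, prune
  N7 x:[21,22] y:[21,68/3] z:[-13/2,-6] -> miss, prune

order=[0, 3, 4, 6, 7]  |boxes|=5  |leaves|=1  hit=P4

== RESULT ==
1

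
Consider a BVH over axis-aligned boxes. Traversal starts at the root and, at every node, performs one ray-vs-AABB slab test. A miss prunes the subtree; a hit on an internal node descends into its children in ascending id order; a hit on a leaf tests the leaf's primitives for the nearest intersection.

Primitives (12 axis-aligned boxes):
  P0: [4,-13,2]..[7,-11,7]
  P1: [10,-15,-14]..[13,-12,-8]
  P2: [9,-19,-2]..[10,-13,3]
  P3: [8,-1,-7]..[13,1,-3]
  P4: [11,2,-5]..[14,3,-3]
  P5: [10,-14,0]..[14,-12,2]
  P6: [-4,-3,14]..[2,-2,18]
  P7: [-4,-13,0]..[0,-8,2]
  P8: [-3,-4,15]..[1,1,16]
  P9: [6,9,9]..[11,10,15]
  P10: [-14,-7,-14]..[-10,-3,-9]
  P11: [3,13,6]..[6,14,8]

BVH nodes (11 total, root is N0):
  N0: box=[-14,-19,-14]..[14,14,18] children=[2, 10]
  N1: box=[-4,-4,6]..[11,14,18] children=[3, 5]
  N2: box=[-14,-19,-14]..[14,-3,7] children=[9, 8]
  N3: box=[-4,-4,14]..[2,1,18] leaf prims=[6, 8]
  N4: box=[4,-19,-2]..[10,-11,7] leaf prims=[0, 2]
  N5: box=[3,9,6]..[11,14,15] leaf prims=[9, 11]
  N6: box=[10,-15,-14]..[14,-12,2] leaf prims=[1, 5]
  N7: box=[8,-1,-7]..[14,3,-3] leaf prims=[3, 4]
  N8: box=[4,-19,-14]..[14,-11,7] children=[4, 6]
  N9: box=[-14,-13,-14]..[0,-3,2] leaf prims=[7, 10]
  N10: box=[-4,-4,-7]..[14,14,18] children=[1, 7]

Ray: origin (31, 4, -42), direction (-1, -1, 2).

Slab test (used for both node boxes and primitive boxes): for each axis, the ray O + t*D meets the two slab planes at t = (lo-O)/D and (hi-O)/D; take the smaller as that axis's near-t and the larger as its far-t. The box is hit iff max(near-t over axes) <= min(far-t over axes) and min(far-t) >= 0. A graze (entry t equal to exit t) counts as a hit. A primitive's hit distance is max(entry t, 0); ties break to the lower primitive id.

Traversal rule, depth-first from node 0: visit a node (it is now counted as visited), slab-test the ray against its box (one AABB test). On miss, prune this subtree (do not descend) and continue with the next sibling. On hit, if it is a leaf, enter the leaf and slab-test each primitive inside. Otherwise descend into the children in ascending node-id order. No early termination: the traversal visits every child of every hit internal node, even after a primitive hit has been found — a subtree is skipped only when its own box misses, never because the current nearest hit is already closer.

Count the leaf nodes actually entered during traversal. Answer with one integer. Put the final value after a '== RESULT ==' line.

Walk:
N0 x:[17,45] y:[-10,23] z:[14,30] -> hit [17,23], descend [2, 10]
  N2 x:[17,45] y:[7,23] z:[14,49/2] -> hit [17,23], descend [8, 9]
    N8 x:[17,27] y:[15,23] z:[14,49/2] -> hit [17,23], descend [4, 6]
      N4 x:[21,27] y:[15,23] z:[20,49/2] -> hit [21,23] leaf, test {P0(miss), P2@t=21}
      N6 x:[17,21] y:[16,19] z:[14,22] -> hit [17,19] leaf, test {P1(miss), P5(miss)}
    N9 x:[31,45] y:[7,17] z:[14,22] -> miss, prune
  N10 x:[17,35] y:[-10,8] z:[35/2,30] -> miss, prune

Visited [0, 2, 8, 4, 6, 9, 10]. Tests: 7 box, 2 leaf. Nearest: P2.

== RESULT ==
2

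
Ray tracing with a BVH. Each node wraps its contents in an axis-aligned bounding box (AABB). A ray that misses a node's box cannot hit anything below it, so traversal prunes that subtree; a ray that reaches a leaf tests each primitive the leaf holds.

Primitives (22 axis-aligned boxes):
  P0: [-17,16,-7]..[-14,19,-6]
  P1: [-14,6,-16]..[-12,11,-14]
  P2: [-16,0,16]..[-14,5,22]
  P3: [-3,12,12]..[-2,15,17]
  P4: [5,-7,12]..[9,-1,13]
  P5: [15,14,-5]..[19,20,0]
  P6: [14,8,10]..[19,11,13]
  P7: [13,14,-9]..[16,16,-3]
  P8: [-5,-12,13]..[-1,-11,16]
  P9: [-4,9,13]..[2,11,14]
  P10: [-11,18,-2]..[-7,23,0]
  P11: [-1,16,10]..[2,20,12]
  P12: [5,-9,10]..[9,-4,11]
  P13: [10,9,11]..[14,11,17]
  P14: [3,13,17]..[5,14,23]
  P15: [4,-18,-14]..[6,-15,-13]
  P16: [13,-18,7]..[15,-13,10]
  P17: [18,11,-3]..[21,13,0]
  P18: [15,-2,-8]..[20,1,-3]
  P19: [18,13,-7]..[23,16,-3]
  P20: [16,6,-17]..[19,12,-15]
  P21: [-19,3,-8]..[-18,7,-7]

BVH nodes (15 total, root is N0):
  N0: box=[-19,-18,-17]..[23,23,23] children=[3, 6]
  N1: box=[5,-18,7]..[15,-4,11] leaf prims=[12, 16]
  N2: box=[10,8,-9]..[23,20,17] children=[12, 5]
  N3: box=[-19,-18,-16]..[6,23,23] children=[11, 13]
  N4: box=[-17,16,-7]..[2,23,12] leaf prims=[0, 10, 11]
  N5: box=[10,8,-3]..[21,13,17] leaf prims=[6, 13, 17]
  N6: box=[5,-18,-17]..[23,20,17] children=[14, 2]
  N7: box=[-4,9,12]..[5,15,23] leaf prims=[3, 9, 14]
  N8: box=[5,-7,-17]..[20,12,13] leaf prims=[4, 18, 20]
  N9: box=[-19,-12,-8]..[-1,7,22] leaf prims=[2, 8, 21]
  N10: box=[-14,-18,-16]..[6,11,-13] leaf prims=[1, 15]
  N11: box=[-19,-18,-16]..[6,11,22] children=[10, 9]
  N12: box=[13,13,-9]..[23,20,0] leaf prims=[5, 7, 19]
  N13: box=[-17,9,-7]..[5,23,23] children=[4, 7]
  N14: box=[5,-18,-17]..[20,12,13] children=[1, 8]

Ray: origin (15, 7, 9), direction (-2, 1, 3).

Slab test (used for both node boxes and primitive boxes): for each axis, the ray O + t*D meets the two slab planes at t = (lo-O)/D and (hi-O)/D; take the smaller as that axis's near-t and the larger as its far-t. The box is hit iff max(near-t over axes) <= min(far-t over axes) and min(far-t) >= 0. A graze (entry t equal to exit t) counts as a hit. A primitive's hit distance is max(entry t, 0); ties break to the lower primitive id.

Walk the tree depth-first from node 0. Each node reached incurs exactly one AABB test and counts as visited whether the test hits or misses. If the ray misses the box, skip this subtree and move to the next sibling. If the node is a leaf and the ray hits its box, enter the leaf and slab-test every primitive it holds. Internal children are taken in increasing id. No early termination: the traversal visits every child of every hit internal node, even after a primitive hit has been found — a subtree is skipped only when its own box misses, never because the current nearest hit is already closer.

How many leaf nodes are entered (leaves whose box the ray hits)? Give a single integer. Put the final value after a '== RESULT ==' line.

Traverse from the root:
N0 x:[-4,17] y:[-25,16] z:[-26/3,14/3] -> hit [-4,14/3], descend [3, 6]
  N3 x:[9/2,17] y:[-25,16] z:[-25/3,14/3] -> hit [9/2,14/3], descend [11, 13]
    N11 x:[9/2,17] y:[-25,4] z:[-25/3,13/3] -> miss, prune
    N13 x:[5,16] y:[2,16] z:[-16/3,14/3] -> miss, prune
  N6 x:[-4,5] y:[-25,13] z:[-26/3,8/3] -> hit [-4,8/3], descend [2, 14]
    N2 x:[-4,5/2] y:[1,13] z:[-6,8/3] -> hit [1,5/2], descend [5, 12]
      N5 x:[-3,5/2] y:[1,6] z:[-4,8/3] -> hit [1,5/2] leaf, test {P6(miss), P13@t=2, P17(miss)}
      N12 x:[-4,1] y:[6,13] z:[-6,-3] -> miss, prune
    N14 x:[-5/2,5] y:[-25,5] z:[-26/3,4/3] -> hit [-5/2,4/3], descend [1, 8]
      N1 x:[0,5] y:[-25,-11] z:[-2/3,2/3] -> miss, prune
      N8 x:[-5/2,5] y:[-14,5] z:[-26/3,4/3] -> hit [-5/2,4/3] leaf, test {P4(miss), P18(miss), P20(miss)}

Summary -> nodes [0, 3, 11, 13, 6, 2, 5, 12, 14, 1, 8]; box-tests=11; leaf-entries=2; first=P13

== RESULT ==
2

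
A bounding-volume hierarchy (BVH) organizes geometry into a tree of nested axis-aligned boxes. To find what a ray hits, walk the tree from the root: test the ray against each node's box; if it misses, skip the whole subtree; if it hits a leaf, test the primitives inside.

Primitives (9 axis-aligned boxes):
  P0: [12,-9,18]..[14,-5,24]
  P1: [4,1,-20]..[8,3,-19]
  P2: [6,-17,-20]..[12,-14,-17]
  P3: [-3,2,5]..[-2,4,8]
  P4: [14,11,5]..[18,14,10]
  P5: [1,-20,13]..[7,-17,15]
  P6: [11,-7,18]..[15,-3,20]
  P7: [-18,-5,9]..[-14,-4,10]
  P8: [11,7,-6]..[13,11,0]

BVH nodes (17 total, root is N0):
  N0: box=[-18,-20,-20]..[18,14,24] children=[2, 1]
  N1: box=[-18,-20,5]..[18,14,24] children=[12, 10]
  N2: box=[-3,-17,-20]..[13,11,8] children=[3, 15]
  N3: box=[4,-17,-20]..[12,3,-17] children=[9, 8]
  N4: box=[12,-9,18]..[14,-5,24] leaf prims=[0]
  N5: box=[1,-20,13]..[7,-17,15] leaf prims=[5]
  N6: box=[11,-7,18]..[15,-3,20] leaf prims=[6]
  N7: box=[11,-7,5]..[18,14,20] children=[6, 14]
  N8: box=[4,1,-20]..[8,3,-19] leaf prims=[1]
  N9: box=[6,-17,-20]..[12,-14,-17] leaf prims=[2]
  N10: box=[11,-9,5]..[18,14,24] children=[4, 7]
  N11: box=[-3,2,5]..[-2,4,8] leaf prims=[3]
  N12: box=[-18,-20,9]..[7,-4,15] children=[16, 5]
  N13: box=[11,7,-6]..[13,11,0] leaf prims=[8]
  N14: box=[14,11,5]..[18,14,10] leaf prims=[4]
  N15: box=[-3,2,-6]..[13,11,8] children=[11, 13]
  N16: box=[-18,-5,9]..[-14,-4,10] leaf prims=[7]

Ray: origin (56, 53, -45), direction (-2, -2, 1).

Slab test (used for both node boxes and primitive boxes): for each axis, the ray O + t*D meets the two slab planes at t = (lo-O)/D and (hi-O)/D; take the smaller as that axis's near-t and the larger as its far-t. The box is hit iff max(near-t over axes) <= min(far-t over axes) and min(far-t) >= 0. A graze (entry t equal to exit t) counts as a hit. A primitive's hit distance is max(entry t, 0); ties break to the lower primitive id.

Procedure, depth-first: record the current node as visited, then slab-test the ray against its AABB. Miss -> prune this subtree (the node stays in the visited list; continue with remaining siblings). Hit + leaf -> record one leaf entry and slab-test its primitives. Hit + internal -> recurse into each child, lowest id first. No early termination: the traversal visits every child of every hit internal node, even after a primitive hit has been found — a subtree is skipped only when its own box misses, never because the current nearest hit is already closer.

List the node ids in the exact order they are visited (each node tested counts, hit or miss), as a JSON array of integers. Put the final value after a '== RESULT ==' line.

Trace the traversal:
N0 x:[19,37] y:[39/2,73/2] z:[25,69] -> hit [25,73/2], descend [1, 2]
  N1 x:[19,37] y:[39/2,73/2] z:[50,69] -> miss, prune
  N2 x:[43/2,59/2] y:[21,35] z:[25,53] -> hit [25,59/2], descend [3, 15]
    N3 x:[22,26] y:[25,35] z:[25,28] -> hit [25,26], descend [8, 9]
      N8 x:[24,26] y:[25,26] z:[25,26] -> hit [25,26] leaf, test {P1@t=25}
      N9 x:[22,25] y:[67/2,35] z:[25,28] -> miss, prune
    N15 x:[43/2,59/2] y:[21,51/2] z:[39,53] -> miss, prune

7 AABB tests over nodes [0, 1, 2, 3, 8, 9, 15]; 1 leaf entered; closest P1.

== RESULT ==
[0, 1, 2, 3, 8, 9, 15]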